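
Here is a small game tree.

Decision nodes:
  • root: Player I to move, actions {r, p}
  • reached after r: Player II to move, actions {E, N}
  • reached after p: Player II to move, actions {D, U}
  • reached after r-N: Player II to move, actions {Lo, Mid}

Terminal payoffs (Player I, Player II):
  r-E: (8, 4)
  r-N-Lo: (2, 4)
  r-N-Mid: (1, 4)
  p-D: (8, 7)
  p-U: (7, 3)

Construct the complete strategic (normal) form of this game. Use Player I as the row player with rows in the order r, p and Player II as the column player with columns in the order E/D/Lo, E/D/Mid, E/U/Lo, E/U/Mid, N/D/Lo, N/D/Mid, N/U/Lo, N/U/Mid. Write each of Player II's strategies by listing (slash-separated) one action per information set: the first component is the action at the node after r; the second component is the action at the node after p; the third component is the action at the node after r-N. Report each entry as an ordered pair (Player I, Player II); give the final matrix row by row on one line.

r: (8,4) (8,4) (8,4) (8,4) (2,4) (1,4) (2,4) (1,4) | p: (8,7) (8,7) (7,3) (7,3) (8,7) (8,7) (7,3) (7,3)

Row r: E/D/Lo→(8,4), E/D/Mid→(8,4), E/U/Lo→(8,4), E/U/Mid→(8,4), N/D/Lo→(2,4), N/D/Mid→(1,4), N/U/Lo→(2,4), N/U/Mid→(1,4)
Row p: E/D/Lo→(8,7), E/D/Mid→(8,7), E/U/Lo→(7,3), E/U/Mid→(7,3), N/D/Lo→(8,7), N/D/Mid→(8,7), N/U/Lo→(7,3), N/U/Mid→(7,3)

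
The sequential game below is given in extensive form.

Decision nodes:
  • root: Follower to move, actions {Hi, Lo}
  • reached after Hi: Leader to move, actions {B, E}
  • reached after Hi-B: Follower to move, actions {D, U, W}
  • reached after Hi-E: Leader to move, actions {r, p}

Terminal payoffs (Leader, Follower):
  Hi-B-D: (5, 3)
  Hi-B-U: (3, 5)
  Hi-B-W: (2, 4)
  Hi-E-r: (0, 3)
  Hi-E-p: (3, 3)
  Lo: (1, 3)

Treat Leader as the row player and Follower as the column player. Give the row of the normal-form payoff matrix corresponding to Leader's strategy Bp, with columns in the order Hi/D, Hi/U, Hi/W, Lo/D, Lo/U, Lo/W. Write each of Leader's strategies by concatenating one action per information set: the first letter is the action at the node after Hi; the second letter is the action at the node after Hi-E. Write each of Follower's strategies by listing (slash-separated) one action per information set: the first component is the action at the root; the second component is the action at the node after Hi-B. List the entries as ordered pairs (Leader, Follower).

vs Hi/D: Follower plays Hi → Leader plays B at [Hi] → Follower plays D at [Hi-B] → (5, 3)
vs Hi/U: Follower plays Hi → Leader plays B at [Hi] → Follower plays U at [Hi-B] → (3, 5)
vs Hi/W: Follower plays Hi → Leader plays B at [Hi] → Follower plays W at [Hi-B] → (2, 4)
vs Lo/D: Follower plays Lo → (1, 3)
vs Lo/U: Follower plays Lo → (1, 3)
vs Lo/W: Follower plays Lo → (1, 3)

(5,3) (3,5) (2,4) (1,3) (1,3) (1,3)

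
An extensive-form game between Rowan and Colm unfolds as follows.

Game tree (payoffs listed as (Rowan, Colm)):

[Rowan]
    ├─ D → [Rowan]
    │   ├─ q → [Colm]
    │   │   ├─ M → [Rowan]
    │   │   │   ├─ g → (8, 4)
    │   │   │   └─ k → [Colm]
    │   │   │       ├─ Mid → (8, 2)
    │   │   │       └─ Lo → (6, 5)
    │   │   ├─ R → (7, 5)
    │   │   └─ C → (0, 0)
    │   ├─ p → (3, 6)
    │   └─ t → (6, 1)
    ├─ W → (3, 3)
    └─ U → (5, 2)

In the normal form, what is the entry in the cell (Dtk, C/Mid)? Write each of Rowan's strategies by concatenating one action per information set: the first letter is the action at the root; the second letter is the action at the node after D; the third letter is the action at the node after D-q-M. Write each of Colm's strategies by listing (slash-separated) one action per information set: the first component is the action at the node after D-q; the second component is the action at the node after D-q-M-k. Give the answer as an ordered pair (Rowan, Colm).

(6, 1)

Trace the play path from the root:
  Rowan plays D
  Rowan plays t at [D]
→ terminal payoff (6, 1).
(Rowan's choice at the node after D-q-M is never reached on this path, so it doesn't affect the outcome.)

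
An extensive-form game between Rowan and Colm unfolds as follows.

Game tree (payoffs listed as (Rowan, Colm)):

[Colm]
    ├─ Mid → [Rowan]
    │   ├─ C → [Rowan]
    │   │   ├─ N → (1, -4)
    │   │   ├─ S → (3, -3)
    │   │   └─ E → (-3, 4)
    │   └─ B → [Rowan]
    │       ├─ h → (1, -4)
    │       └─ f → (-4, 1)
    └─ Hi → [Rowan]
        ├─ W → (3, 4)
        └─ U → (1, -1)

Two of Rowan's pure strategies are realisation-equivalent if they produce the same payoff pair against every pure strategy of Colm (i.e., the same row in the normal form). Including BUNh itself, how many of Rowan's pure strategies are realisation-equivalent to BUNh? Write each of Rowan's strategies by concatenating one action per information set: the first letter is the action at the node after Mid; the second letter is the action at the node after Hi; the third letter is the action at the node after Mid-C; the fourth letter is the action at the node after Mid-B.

Row for BUNh (columns Mid, Hi): (1,-4) (1,-1).
Under BUNh, Rowan's choice at the node after Mid-C can never be reached regardless of what Colm does, so varying those choices leaves every outcome unchanged.
Holding the reachable choices fixed and varying the unreachable one freely already gives 3 equivalent strategies.
Checking the remaining rows, CUNh, CUNf also happen to give the same payoffs in every column, bringing the total to 5: CUNh, CUNf, BUNh, BUSh, BUEh.

5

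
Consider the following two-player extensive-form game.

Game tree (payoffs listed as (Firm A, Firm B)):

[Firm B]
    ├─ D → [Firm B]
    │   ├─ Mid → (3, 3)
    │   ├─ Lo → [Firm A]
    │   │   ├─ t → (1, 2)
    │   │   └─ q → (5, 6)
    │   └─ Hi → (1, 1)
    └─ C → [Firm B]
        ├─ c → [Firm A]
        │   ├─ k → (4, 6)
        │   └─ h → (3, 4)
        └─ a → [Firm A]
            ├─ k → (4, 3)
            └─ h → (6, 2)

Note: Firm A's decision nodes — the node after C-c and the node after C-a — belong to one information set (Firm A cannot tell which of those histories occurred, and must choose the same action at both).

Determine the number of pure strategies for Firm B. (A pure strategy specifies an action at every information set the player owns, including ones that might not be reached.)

Firm B owns the root with actions {D, C} — two choices.
Firm B owns the node after D with actions {Mid, Lo, Hi} — three choices.
Firm B owns the node after C with actions {c, a} — two choices.
A pure strategy fixes one action at each information set independently, so the count is the product 2 × 3 × 2 = 12.
(For reference, Firm A has 4 pure strategies, giving a 12×4 normal-form matrix.)

12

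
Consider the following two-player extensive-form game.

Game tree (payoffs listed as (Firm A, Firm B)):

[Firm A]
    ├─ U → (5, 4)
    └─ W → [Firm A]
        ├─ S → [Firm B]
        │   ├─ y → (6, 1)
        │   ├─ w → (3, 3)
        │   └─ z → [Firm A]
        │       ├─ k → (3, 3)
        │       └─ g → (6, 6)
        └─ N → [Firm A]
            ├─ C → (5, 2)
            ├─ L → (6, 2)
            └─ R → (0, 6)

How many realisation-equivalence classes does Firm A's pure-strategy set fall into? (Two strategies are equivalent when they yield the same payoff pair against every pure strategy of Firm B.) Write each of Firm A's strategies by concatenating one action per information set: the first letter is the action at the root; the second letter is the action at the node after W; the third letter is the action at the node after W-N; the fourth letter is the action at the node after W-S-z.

6

Firm A has 24 pure strategies: USCk, USCg, USLk, USLg, USRk, USRg, UNCk, UNCg, UNLk, UNLg, UNRk, UNRg, WSCk, WSCg, WSLk, WSLg, WSRk, WSRg, WNCk, WNCg, WNLk, WNLg, WNRk, WNRg. Columns: y, w, z.
{USCk, USCg, USLk, USLg, USRk, USRg, UNCk, UNCg, UNLk, UNLg, UNRk, UNRg} → row (5,4) (5,4) (5,4)
{WSCk, WSLk, WSRk} → row (6,1) (3,3) (3,3)
{WSCg, WSLg, WSRg} → row (6,1) (3,3) (6,6)
{WNCk, WNCg} → row (5,2) (5,2) (5,2)
{WNLk, WNLg} → row (6,2) (6,2) (6,2)
{WNRk, WNRg} → row (0,6) (0,6) (0,6)
That's 6 distinct rows out of 24 strategies.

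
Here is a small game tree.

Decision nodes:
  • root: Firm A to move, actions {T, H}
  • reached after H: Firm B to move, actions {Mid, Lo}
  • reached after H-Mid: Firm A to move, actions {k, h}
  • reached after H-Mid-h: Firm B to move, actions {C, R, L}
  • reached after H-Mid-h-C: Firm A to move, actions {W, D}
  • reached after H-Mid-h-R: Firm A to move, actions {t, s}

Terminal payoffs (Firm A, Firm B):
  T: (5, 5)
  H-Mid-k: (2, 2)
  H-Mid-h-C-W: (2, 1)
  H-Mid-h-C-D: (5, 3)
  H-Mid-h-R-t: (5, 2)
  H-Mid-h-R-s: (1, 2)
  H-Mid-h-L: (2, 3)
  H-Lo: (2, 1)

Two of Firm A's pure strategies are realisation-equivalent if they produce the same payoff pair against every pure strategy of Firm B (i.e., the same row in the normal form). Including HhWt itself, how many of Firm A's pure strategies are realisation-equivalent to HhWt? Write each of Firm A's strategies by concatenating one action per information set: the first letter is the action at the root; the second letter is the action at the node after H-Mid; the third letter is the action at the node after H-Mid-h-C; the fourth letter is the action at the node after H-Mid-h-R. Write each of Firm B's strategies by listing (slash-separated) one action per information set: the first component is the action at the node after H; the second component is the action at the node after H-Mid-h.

1

Row for HhWt (columns Mid/C, Mid/R, Mid/L, Lo/C, Lo/R, Lo/L): (2,1) (5,2) (2,3) (2,1) (2,1) (2,1).
Every one of Firm A's information sets is on the play path for some reply by Firm B when Firm A follows HhWt.
Changing the action at any of them therefore changes at least one column, so only HhWt itself gives this row.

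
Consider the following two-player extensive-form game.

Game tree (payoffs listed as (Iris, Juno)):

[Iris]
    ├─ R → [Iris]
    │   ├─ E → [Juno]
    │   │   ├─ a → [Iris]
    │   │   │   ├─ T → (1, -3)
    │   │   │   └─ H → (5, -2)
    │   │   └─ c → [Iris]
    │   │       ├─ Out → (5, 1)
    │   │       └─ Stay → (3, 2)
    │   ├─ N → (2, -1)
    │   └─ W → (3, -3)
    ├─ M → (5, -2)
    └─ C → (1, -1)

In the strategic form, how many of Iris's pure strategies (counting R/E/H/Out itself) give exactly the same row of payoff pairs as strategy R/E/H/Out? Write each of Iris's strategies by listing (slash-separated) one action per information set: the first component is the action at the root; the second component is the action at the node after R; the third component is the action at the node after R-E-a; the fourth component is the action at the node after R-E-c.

1

Row for R/E/H/Out (columns a, c): (5,-2) (5,1).
Every one of Iris's information sets is on the play path for some reply by Juno when Iris follows R/E/H/Out.
Changing the action at any of them therefore changes at least one column, so only R/E/H/Out itself gives this row.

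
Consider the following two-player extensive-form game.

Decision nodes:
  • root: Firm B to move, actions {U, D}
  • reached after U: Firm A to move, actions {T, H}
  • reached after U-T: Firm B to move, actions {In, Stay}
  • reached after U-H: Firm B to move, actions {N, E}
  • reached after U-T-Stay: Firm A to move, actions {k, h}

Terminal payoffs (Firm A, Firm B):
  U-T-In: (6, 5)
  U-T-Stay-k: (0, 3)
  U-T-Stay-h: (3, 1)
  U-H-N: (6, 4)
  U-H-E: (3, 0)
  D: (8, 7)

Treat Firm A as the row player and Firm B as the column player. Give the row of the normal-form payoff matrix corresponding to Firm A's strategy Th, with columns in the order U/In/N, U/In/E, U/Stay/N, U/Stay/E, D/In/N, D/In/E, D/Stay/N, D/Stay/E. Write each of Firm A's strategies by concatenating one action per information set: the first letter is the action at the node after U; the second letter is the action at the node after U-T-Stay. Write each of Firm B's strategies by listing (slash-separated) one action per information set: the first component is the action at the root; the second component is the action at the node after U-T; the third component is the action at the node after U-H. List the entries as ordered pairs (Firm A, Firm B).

(6,5) (6,5) (3,1) (3,1) (8,7) (8,7) (8,7) (8,7)

vs U/In/N: Firm B plays U → Firm A plays T at [U] → Firm B plays In at [U-T] → (6, 5)
vs U/In/E: Firm B plays U → Firm A plays T at [U] → Firm B plays In at [U-T] → (6, 5)
vs U/Stay/N: Firm B plays U → Firm A plays T at [U] → Firm B plays Stay at [U-T] → Firm A plays h at [U-T-Stay] → (3, 1)
vs U/Stay/E: Firm B plays U → Firm A plays T at [U] → Firm B plays Stay at [U-T] → Firm A plays h at [U-T-Stay] → (3, 1)
vs D/In/N: Firm B plays D → (8, 7)
vs D/In/E: Firm B plays D → (8, 7)
vs D/Stay/N: Firm B plays D → (8, 7)
vs D/Stay/E: Firm B plays D → (8, 7)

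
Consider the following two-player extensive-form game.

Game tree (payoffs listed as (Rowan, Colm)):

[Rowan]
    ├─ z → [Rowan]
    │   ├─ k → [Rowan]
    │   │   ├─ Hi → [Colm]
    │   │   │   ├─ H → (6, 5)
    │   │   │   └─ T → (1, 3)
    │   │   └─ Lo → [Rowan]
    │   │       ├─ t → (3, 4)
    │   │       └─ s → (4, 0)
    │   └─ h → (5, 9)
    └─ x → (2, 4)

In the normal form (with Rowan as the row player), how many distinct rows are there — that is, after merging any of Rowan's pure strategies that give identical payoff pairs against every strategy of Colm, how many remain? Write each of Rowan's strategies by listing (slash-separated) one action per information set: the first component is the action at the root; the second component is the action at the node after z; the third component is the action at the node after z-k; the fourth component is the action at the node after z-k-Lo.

Rowan has 16 pure strategies: z/k/Hi/t, z/k/Hi/s, z/k/Lo/t, z/k/Lo/s, z/h/Hi/t, z/h/Hi/s, z/h/Lo/t, z/h/Lo/s, x/k/Hi/t, x/k/Hi/s, x/k/Lo/t, x/k/Lo/s, x/h/Hi/t, x/h/Hi/s, x/h/Lo/t, x/h/Lo/s. Columns: H, T.
{z/k/Hi/t, z/k/Hi/s} → row (6,5) (1,3)
{z/k/Lo/t} → row (3,4) (3,4)
{z/k/Lo/s} → row (4,0) (4,0)
{z/h/Hi/t, z/h/Hi/s, z/h/Lo/t, z/h/Lo/s} → row (5,9) (5,9)
{x/k/Hi/t, x/k/Hi/s, x/k/Lo/t, x/k/Lo/s, x/h/Hi/t, x/h/Hi/s, x/h/Lo/t, x/h/Lo/s} → row (2,4) (2,4)
That's 5 distinct rows out of 16 strategies.

5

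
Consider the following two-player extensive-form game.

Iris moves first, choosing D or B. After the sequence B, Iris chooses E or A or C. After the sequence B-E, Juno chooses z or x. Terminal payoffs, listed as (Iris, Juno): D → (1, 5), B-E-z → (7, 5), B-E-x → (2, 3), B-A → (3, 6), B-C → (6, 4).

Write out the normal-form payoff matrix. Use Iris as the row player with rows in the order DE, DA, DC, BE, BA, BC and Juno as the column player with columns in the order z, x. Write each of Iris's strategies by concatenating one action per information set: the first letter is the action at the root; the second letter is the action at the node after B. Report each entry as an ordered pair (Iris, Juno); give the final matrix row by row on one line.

Row DE: z→(1,5), x→(1,5)
Row DA: z→(1,5), x→(1,5)
Row DC: z→(1,5), x→(1,5)
Row BE: z→(7,5), x→(2,3)
Row BA: z→(3,6), x→(3,6)
Row BC: z→(6,4), x→(6,4)

DE: (1,5) (1,5) | DA: (1,5) (1,5) | DC: (1,5) (1,5) | BE: (7,5) (2,3) | BA: (3,6) (3,6) | BC: (6,4) (6,4)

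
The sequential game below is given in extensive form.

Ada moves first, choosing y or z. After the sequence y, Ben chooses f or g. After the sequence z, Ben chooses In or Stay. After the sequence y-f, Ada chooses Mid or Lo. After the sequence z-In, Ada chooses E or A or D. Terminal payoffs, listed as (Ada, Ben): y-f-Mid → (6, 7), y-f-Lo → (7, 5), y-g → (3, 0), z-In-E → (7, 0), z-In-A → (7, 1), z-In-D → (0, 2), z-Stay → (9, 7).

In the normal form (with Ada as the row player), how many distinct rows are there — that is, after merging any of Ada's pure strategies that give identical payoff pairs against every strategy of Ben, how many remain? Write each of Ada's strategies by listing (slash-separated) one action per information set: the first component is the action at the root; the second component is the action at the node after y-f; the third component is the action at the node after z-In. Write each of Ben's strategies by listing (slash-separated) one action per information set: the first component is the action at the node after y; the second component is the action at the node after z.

5

Ada has 12 pure strategies: y/Mid/E, y/Mid/A, y/Mid/D, y/Lo/E, y/Lo/A, y/Lo/D, z/Mid/E, z/Mid/A, z/Mid/D, z/Lo/E, z/Lo/A, z/Lo/D. Columns: f/In, f/Stay, g/In, g/Stay.
{y/Mid/E, y/Mid/A, y/Mid/D} → row (6,7) (6,7) (3,0) (3,0)
{y/Lo/E, y/Lo/A, y/Lo/D} → row (7,5) (7,5) (3,0) (3,0)
{z/Mid/E, z/Lo/E} → row (7,0) (9,7) (7,0) (9,7)
{z/Mid/A, z/Lo/A} → row (7,1) (9,7) (7,1) (9,7)
{z/Mid/D, z/Lo/D} → row (0,2) (9,7) (0,2) (9,7)
That's 5 distinct rows out of 12 strategies.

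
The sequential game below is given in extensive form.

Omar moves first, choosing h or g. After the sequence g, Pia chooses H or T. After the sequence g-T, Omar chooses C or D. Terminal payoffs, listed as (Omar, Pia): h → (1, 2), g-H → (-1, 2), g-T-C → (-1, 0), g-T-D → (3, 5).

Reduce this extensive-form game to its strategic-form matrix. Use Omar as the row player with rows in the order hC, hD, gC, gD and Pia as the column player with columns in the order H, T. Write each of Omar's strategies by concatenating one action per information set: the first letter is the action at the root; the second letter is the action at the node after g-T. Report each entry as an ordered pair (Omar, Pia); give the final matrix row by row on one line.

Row hC: H→(1,2), T→(1,2)
Row hD: H→(1,2), T→(1,2)
Row gC: H→(-1,2), T→(-1,0)
Row gD: H→(-1,2), T→(3,5)

hC: (1,2) (1,2) | hD: (1,2) (1,2) | gC: (-1,2) (-1,0) | gD: (-1,2) (3,5)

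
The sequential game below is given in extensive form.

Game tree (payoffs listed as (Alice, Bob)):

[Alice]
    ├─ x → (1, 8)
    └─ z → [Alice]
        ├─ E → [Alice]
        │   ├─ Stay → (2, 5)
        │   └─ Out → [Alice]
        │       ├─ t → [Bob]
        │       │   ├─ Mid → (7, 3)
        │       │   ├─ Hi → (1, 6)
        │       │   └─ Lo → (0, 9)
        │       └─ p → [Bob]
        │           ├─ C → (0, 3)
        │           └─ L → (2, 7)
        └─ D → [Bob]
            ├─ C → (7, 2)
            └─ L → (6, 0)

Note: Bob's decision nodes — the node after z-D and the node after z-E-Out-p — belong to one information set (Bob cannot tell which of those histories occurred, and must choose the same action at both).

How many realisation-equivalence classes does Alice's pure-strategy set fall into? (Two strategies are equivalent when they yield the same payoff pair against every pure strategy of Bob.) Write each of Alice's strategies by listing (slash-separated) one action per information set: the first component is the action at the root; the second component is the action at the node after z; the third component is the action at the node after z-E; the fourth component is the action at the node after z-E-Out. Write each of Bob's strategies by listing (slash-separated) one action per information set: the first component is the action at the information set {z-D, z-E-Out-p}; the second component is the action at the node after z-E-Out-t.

5

Alice has 16 pure strategies: x/E/Stay/t, x/E/Stay/p, x/E/Out/t, x/E/Out/p, x/D/Stay/t, x/D/Stay/p, x/D/Out/t, x/D/Out/p, z/E/Stay/t, z/E/Stay/p, z/E/Out/t, z/E/Out/p, z/D/Stay/t, z/D/Stay/p, z/D/Out/t, z/D/Out/p. Columns: C/Mid, C/Hi, C/Lo, L/Mid, L/Hi, L/Lo.
{x/E/Stay/t, x/E/Stay/p, x/E/Out/t, x/E/Out/p, x/D/Stay/t, x/D/Stay/p, x/D/Out/t, x/D/Out/p} → row (1,8) (1,8) (1,8) (1,8) (1,8) (1,8)
{z/E/Stay/t, z/E/Stay/p} → row (2,5) (2,5) (2,5) (2,5) (2,5) (2,5)
{z/E/Out/t} → row (7,3) (1,6) (0,9) (7,3) (1,6) (0,9)
{z/E/Out/p} → row (0,3) (0,3) (0,3) (2,7) (2,7) (2,7)
{z/D/Stay/t, z/D/Stay/p, z/D/Out/t, z/D/Out/p} → row (7,2) (7,2) (7,2) (6,0) (6,0) (6,0)
That's 5 distinct rows out of 16 strategies.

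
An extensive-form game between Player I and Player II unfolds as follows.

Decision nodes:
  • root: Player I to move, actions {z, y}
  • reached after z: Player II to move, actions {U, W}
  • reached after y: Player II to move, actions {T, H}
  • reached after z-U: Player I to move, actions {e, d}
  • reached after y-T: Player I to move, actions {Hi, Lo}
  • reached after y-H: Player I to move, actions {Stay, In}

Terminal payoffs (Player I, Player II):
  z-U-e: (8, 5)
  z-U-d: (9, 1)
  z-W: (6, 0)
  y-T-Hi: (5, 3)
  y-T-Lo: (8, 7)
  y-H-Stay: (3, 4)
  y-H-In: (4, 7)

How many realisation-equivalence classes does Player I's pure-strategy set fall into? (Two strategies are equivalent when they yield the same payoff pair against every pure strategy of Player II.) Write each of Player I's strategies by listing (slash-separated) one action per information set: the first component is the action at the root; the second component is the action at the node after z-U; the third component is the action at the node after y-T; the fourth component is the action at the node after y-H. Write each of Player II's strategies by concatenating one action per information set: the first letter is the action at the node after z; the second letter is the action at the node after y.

Player I has 16 pure strategies: z/e/Hi/Stay, z/e/Hi/In, z/e/Lo/Stay, z/e/Lo/In, z/d/Hi/Stay, z/d/Hi/In, z/d/Lo/Stay, z/d/Lo/In, y/e/Hi/Stay, y/e/Hi/In, y/e/Lo/Stay, y/e/Lo/In, y/d/Hi/Stay, y/d/Hi/In, y/d/Lo/Stay, y/d/Lo/In. Columns: UT, UH, WT, WH.
{z/e/Hi/Stay, z/e/Hi/In, z/e/Lo/Stay, z/e/Lo/In} → row (8,5) (8,5) (6,0) (6,0)
{z/d/Hi/Stay, z/d/Hi/In, z/d/Lo/Stay, z/d/Lo/In} → row (9,1) (9,1) (6,0) (6,0)
{y/e/Hi/Stay, y/d/Hi/Stay} → row (5,3) (3,4) (5,3) (3,4)
{y/e/Hi/In, y/d/Hi/In} → row (5,3) (4,7) (5,3) (4,7)
{y/e/Lo/Stay, y/d/Lo/Stay} → row (8,7) (3,4) (8,7) (3,4)
{y/e/Lo/In, y/d/Lo/In} → row (8,7) (4,7) (8,7) (4,7)
That's 6 distinct rows out of 16 strategies.

6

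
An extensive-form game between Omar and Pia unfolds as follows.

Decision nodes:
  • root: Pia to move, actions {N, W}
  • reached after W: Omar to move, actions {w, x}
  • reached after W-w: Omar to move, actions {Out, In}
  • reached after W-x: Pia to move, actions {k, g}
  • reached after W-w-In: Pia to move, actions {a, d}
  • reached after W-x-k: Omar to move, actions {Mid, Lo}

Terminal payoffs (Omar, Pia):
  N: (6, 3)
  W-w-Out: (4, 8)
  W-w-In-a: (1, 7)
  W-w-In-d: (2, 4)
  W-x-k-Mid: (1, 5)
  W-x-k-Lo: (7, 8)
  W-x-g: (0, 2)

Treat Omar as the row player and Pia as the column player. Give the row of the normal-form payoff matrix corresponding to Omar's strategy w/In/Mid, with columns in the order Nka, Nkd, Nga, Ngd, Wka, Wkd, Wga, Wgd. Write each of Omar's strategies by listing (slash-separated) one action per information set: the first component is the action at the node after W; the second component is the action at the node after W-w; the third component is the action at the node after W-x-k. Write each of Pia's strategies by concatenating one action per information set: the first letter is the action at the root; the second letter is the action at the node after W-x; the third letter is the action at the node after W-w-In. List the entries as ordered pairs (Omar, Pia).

vs Nka: Pia plays N → (6, 3)
vs Nkd: Pia plays N → (6, 3)
vs Nga: Pia plays N → (6, 3)
vs Ngd: Pia plays N → (6, 3)
vs Wka: Pia plays W → Omar plays w at [W] → Omar plays In at [W-w] → Pia plays a at [W-w-In] → (1, 7)
vs Wkd: Pia plays W → Omar plays w at [W] → Omar plays In at [W-w] → Pia plays d at [W-w-In] → (2, 4)
vs Wga: Pia plays W → Omar plays w at [W] → Omar plays In at [W-w] → Pia plays a at [W-w-In] → (1, 7)
vs Wgd: Pia plays W → Omar plays w at [W] → Omar plays In at [W-w] → Pia plays d at [W-w-In] → (2, 4)

(6,3) (6,3) (6,3) (6,3) (1,7) (2,4) (1,7) (2,4)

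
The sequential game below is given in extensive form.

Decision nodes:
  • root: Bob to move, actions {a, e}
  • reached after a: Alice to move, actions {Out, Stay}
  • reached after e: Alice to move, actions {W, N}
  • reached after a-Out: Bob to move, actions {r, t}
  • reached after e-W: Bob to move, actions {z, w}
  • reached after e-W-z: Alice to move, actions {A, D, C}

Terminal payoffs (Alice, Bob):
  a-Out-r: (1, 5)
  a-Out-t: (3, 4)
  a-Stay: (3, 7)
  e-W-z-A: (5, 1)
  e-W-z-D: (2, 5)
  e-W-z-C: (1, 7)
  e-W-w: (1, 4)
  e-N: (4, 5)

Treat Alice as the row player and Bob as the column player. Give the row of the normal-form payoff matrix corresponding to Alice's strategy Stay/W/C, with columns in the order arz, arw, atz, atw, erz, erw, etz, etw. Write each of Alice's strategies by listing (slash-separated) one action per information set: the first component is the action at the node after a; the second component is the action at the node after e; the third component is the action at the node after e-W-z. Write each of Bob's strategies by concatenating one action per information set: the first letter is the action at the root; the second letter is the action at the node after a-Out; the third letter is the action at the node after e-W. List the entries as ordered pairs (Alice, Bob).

(3,7) (3,7) (3,7) (3,7) (1,7) (1,4) (1,7) (1,4)

vs arz: Bob plays a → Alice plays Stay at [a] → (3, 7)
vs arw: Bob plays a → Alice plays Stay at [a] → (3, 7)
vs atz: Bob plays a → Alice plays Stay at [a] → (3, 7)
vs atw: Bob plays a → Alice plays Stay at [a] → (3, 7)
vs erz: Bob plays e → Alice plays W at [e] → Bob plays z at [e-W] → Alice plays C at [e-W-z] → (1, 7)
vs erw: Bob plays e → Alice plays W at [e] → Bob plays w at [e-W] → (1, 4)
vs etz: Bob plays e → Alice plays W at [e] → Bob plays z at [e-W] → Alice plays C at [e-W-z] → (1, 7)
vs etw: Bob plays e → Alice plays W at [e] → Bob plays w at [e-W] → (1, 4)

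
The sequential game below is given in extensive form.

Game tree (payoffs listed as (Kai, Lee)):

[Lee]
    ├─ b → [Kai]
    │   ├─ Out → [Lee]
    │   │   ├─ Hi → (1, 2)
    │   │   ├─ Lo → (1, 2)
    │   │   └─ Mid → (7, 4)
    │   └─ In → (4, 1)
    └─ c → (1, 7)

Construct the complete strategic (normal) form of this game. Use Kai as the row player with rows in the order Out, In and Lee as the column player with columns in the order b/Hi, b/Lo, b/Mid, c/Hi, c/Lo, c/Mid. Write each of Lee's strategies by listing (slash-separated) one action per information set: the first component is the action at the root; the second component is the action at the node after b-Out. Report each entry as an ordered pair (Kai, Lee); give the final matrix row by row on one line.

         b/Hi     b/Lo    b/Mid     c/Hi     c/Lo    c/Mid
 Out    (1,2)    (1,2)    (7,4)    (1,7)    (1,7)    (1,7)
  In    (4,1)    (4,1)    (4,1)    (1,7)    (1,7)    (1,7)

Out: (1,2) (1,2) (7,4) (1,7) (1,7) (1,7) | In: (4,1) (4,1) (4,1) (1,7) (1,7) (1,7)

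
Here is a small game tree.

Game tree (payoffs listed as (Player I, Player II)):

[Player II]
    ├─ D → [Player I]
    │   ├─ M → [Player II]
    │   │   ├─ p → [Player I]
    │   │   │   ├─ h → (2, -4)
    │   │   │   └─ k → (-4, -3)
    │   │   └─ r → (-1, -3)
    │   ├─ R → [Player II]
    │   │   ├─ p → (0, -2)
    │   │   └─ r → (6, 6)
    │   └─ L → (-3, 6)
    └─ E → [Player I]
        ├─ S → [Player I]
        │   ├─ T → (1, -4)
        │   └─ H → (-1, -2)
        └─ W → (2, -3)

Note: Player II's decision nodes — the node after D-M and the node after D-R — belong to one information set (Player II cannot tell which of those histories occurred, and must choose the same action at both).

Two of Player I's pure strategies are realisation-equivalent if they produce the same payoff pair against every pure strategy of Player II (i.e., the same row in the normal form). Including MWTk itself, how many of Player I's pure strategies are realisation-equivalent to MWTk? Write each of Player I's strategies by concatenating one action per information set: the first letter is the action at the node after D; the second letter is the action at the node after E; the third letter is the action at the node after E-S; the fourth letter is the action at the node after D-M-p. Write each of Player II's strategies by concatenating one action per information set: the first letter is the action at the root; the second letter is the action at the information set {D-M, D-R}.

2

Row for MWTk (columns Dp, Dr, Ep, Er): (-4,-3) (-1,-3) (2,-3) (2,-3).
Under MWTk, Player I's choice at the node after E-S can never be reached regardless of what Player II does, so varying those choices leaves every outcome unchanged.
Holding the reachable choices fixed and varying the unreachable one freely already gives 2 equivalent strategies.
No other strategy reproduces this row, so those 2 are the full class: MWTk, MWHk.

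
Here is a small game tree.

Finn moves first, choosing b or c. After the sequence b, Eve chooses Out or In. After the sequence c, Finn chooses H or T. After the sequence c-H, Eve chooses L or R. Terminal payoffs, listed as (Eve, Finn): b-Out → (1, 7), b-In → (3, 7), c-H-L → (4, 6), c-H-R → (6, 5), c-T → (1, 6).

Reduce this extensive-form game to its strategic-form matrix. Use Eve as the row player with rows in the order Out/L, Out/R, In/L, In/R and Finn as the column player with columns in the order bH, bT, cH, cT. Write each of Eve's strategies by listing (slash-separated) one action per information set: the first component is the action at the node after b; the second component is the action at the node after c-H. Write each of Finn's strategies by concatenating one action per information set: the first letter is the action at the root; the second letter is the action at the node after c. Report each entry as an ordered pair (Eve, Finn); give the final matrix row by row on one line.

Row Out/L: bH→(1,7), bT→(1,7), cH→(4,6), cT→(1,6)
Row Out/R: bH→(1,7), bT→(1,7), cH→(6,5), cT→(1,6)
Row In/L: bH→(3,7), bT→(3,7), cH→(4,6), cT→(1,6)
Row In/R: bH→(3,7), bT→(3,7), cH→(6,5), cT→(1,6)

Out/L: (1,7) (1,7) (4,6) (1,6) | Out/R: (1,7) (1,7) (6,5) (1,6) | In/L: (3,7) (3,7) (4,6) (1,6) | In/R: (3,7) (3,7) (6,5) (1,6)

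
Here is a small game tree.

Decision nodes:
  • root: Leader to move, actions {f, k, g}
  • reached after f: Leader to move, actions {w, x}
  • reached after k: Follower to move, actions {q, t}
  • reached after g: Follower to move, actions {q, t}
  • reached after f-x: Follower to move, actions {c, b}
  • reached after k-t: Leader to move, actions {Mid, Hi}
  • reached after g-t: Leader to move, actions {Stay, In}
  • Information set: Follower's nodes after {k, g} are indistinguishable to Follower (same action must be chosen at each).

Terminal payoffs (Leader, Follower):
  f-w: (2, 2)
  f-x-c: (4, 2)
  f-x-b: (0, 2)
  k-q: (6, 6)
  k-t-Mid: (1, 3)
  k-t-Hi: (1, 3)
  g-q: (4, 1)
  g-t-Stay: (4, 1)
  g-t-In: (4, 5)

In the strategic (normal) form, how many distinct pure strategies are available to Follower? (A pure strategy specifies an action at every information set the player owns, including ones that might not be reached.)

Follower owns the information set {k, g} with actions {q, t} — two choices.
Follower owns the node after f-x with actions {c, b} — two choices.
A pure strategy fixes one action at each information set independently, so the count is the product 2 × 2 = 4.
(For reference, Leader has 24 pure strategies, giving a 4×24 normal-form matrix.)

4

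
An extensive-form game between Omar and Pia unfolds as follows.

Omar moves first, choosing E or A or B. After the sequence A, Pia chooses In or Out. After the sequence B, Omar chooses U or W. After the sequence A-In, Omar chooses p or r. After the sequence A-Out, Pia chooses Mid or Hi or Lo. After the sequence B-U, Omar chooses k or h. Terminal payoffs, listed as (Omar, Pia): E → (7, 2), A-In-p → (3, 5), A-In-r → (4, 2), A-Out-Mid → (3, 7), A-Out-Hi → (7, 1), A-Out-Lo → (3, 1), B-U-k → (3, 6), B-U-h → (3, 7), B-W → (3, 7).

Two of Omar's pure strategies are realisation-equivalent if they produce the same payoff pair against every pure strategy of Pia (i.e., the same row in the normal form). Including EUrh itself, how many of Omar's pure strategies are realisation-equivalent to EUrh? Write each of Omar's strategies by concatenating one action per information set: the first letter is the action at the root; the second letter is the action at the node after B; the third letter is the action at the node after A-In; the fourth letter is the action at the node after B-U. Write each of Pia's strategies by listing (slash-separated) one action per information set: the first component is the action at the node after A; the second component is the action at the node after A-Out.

Row for EUrh (columns In/Mid, In/Hi, In/Lo, Out/Mid, Out/Hi, Out/Lo): (7,2) (7,2) (7,2) (7,2) (7,2) (7,2).
Under EUrh, Omar's choice at the node after B and at the node after A-In and at the node after B-U can never be reached regardless of what Pia does, so varying those choices leaves every outcome unchanged.
Holding the reachable choices fixed and varying the unreachable ones freely already gives 2 × 2 × 2 = 8 equivalent strategies.
No other strategy reproduces this row, so those 8 are the full class: EUpk, EUph, EUrk, EUrh, EWpk, EWph, EWrk, EWrh.

8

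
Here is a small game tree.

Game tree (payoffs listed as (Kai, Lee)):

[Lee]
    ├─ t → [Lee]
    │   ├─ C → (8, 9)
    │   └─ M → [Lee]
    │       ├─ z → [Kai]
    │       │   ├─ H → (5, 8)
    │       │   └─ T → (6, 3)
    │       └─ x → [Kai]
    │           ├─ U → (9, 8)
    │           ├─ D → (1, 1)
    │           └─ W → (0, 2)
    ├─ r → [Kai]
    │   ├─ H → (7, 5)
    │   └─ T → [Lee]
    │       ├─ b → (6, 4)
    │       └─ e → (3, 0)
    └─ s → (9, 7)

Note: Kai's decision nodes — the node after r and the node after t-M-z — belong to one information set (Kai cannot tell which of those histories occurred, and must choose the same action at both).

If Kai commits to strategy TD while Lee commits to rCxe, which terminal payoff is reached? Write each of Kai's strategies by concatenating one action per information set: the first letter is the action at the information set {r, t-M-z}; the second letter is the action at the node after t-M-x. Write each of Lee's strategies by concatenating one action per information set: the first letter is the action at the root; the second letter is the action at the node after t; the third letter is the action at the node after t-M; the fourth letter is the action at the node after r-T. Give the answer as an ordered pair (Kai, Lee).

Trace the play path from the root:
  Lee plays r
  Kai plays T at [r]
  Lee plays e at [r-T]
→ terminal payoff (3, 0).
(Kai's choice at the node after t-M-x is never reached on this path, so it doesn't affect the outcome.)

(3, 0)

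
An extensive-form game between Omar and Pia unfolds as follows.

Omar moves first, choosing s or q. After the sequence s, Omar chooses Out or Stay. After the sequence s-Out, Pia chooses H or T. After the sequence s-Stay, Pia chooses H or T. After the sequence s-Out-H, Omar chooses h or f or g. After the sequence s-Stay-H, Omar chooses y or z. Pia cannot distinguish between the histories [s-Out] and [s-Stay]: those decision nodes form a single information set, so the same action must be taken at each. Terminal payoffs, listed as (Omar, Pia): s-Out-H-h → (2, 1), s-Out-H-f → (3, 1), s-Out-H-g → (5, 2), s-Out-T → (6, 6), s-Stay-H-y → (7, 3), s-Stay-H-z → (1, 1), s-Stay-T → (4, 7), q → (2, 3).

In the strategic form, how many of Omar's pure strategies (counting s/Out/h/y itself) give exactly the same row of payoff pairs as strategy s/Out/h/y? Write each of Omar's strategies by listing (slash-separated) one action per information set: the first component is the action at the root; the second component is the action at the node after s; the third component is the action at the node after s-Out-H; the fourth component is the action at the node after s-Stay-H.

2

Row for s/Out/h/y (columns H, T): (2,1) (6,6).
Under s/Out/h/y, Omar's choice at the node after s-Stay-H can never be reached regardless of what Pia does, so varying those choices leaves every outcome unchanged.
Holding the reachable choices fixed and varying the unreachable one freely already gives 2 equivalent strategies.
No other strategy reproduces this row, so those 2 are the full class: s/Out/h/y, s/Out/h/z.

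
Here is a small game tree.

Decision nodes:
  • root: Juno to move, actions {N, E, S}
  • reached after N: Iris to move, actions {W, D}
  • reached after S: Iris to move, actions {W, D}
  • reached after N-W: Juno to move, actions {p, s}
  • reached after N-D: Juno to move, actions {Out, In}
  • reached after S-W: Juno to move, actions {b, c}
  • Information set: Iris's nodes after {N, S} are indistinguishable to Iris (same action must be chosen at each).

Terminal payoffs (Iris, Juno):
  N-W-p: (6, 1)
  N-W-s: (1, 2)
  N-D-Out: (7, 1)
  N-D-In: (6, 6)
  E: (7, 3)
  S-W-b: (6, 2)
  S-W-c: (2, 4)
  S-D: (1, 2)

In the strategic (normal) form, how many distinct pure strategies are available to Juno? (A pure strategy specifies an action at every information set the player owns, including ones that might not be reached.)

24

Juno owns the root with actions {N, E, S} — three choices.
Juno owns the node after N-W with actions {p, s} — two choices.
Juno owns the node after N-D with actions {Out, In} — two choices.
Juno owns the node after S-W with actions {b, c} — two choices.
A pure strategy fixes one action at each information set independently, so the count is the product 3 × 2 × 2 × 2 = 24.
(For reference, Iris has 2 pure strategies, giving a 24×2 normal-form matrix.)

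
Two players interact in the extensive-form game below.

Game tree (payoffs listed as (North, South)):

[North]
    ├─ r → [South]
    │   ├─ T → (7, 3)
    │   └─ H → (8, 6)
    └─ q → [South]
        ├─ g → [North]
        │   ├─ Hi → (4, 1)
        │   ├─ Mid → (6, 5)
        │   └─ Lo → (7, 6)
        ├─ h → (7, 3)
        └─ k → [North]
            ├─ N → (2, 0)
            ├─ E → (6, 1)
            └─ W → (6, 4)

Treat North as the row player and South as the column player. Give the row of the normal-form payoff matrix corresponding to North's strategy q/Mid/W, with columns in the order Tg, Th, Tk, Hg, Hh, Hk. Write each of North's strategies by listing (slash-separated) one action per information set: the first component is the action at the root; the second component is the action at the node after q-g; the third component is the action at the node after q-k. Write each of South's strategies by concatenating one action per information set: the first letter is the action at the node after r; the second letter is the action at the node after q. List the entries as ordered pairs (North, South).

vs Tg: North plays q → South plays g at [q] → North plays Mid at [q-g] → (6, 5)
vs Th: North plays q → South plays h at [q] → (7, 3)
vs Tk: North plays q → South plays k at [q] → North plays W at [q-k] → (6, 4)
vs Hg: North plays q → South plays g at [q] → North plays Mid at [q-g] → (6, 5)
vs Hh: North plays q → South plays h at [q] → (7, 3)
vs Hk: North plays q → South plays k at [q] → North plays W at [q-k] → (6, 4)

(6,5) (7,3) (6,4) (6,5) (7,3) (6,4)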